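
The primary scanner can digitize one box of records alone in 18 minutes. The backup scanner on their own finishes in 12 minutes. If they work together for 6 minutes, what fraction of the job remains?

1/6

Combined rate: 1/18 + 1/12 = (2 + 3)/36 = 5/36 per minute.
In 6 minutes they complete 6·5/36 = 5/6 of the job.
So 1/6 remains.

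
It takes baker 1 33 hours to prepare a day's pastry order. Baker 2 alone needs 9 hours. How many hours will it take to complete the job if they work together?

99/14 hours

Combined rate: 1/33 + 1/9 = (3 + 11)/99 = 14/99 per hour.
Time = 1 ÷ (14/99) = 99/14 hours.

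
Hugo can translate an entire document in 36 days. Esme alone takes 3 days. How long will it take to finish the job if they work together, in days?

36/13 days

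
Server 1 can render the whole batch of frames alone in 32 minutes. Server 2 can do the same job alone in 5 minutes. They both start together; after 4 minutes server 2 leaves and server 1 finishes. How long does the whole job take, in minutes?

32/5 minutes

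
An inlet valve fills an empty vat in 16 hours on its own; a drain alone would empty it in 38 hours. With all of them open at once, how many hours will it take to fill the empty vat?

304/11 hours

Net rate = 1/16 − 1/38 = (19 − 8)/304 = 11/304 per hour.
Filling time = 1 ÷ (11/304) = 304/11 hours.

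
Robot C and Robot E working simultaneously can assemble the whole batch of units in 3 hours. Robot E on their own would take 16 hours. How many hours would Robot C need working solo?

Combined rate is 1/3 per hour.
Known contribution: 1/16 per hour.
So Robot C's rate is 1/3 − 1/16 = 13/48, meaning 48/13 hours alone.

48/13 hours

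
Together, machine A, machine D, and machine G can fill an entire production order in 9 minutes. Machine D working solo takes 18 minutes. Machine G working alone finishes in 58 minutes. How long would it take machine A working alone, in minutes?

Combined rate is 1/9 per minute.
Known contribution: 1/18 + 1/58 = (29 + 9)/522 = 38/522 = 19/261 per minute.
So machine A's rate is 1/9 − 19/261 = 10/261, meaning 261/10 minutes alone.

261/10 minutes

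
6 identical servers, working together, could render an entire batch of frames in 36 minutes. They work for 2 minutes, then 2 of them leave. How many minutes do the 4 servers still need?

51 minutes

One server does 1/216 of the job per minute.
After 2 minutes with 6 servers, 1/18 is done (17/18 left).
With 4 servers the rate is 4/216 = 1/54, so the rest takes 17/18 ÷ 1/54 = 51 minutes.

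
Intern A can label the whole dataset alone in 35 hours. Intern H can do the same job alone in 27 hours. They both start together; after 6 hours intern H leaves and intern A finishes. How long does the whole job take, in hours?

245/9 hours

In the first 6 hours the combined rate is 62/945, so 124/315 of the job is done, leaving 191/315.
After intern H leaves the rate is 1/35 per hour; the remaining 191/315 takes 191/9 hours.
Total = 6 + 191/9 = 245/9 hours.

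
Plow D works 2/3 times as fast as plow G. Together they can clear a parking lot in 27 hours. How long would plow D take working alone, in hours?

Let plow G's rate be r; then plow D's rate is (2/3)r, so together (2/3 + 1)r = (5/3)r = 1/27.
Thus r = 1/45 per hour.
Plow G alone: 45 hours; plow D alone: 135/2 hours.

135/2 hours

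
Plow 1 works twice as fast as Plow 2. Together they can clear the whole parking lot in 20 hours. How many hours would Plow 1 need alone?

Let Plow 2's rate be r; then Plow 1's rate is 2r, so together (2 + 1)r = 3r = 1/20.
Thus r = 1/60 per hour.
Plow 2 alone: 60 hours; Plow 1 alone: 30 hours.

30 hours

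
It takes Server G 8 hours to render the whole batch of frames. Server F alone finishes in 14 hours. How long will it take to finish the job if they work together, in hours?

56/11 hours

With two workers the combined time is the product over the sum: 8·14/(8+14) = 112/22 = 56/11 hours.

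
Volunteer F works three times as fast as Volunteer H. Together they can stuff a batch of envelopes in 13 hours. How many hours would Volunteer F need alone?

52/3 hours

Let Volunteer H's rate be r; then Volunteer F's rate is 3r, so together (3 + 1)r = 4r = 1/13.
Thus r = 1/52 per hour.
Volunteer H alone: 52 hours; Volunteer F alone: 52/3 hours.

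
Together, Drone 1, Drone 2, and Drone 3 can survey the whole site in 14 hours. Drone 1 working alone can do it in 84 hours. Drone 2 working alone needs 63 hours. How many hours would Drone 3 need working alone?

252/11 hours

Combined rate is 1/14 per hour.
Known contribution: 1/84 + 1/63 = (3 + 4)/252 = 7/252 = 1/36 per hour.
So Drone 3's rate is 1/14 − 1/36 = 11/252, meaning 252/11 hours alone.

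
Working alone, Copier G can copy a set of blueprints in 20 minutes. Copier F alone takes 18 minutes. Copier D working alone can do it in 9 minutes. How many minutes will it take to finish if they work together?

Combined rate: 1/20 + 1/18 + 1/9 = (9 + 10 + 20)/180 = 39/180 = 13/60 per minute.
Time = 1 ÷ (13/60) = 60/13 minutes.

60/13 minutes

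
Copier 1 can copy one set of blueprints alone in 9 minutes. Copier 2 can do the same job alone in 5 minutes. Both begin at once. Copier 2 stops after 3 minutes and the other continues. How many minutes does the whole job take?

18/5 minutes

In the first 3 minutes the combined rate is 14/45, so 14/15 of the job is done, leaving 1/15.
After Copier 2 leaves the rate is 1/9 per minute; the remaining 1/15 takes 3/5 minutes.
Total = 3 + 3/5 = 18/5 minutes.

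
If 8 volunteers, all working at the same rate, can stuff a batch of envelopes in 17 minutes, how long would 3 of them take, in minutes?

136/3 minutes

Total work is 8·17 = 136 volunteer-minutes.
With 3 volunteers: 136/3 minutes.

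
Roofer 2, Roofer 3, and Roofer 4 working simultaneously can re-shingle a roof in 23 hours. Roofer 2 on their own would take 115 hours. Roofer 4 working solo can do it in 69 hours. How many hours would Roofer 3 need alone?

Combined rate is 1/23 per hour.
Known contribution: 1/115 + 1/69 = (3 + 5)/345 = 8/345 per hour.
So Roofer 3's rate is 1/23 − 8/345 = 7/345, meaning 345/7 hours alone.

345/7 hours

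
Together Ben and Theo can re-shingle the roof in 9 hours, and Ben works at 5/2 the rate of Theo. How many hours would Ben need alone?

Let Theo's rate be r; then Ben's rate is (5/2)r, so together (5/2 + 1)r = (7/2)r = 1/9.
Thus r = 2/63 per hour.
Theo alone: 63/2 hours; Ben alone: 63/5 hours.

63/5 hours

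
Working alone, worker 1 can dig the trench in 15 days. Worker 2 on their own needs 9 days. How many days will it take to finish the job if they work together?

Combined rate: 1/15 + 1/9 = (3 + 5)/45 = 8/45 per day.
Time = 1 ÷ (8/45) = 45/8 days.

45/8 days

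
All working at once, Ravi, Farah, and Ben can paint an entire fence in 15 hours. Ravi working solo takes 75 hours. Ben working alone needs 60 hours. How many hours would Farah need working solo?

300/11 hours

Combined rate is 1/15 per hour.
Known contribution: 1/75 + 1/60 = (4 + 5)/300 = 9/300 = 3/100 per hour.
So Farah's rate is 1/15 − 3/100 = 11/300, meaning 300/11 hours alone.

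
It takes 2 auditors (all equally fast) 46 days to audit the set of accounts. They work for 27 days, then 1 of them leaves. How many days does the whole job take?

65 days

One auditor does 1/92 of the job per day.
After 27 days with 2 auditors, 27/46 is done (19/46 left).
With 1 auditor the rate is 1/92, so the rest takes 19/46 ÷ 1/92 = 38 days.
Total = 27 + 38 = 65 days.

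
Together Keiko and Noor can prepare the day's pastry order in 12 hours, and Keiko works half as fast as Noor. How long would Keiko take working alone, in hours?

36 hours

Let Noor's rate be r; then Keiko's rate is (1/2)r, so together (1/2 + 1)r = (3/2)r = 1/12.
Thus r = 1/18 per hour.
Noor alone: 18 hours; Keiko alone: 36 hours.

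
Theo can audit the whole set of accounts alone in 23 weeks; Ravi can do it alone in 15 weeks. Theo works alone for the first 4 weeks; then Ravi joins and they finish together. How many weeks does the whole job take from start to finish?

In 4 weeks Theo does 4/23 of the job, leaving 19/23.
Theo and Ravi together work at 38/345 per week, so finishing takes 19/23 ÷ 38/345 = 15/2 weeks.
Total time = 4 + 15/2 = 23/2 weeks.

23/2 weeks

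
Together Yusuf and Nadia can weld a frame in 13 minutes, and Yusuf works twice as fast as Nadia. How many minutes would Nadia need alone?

39 minutes

Let Nadia's rate be r; then Yusuf's rate is 2r, so together (2 + 1)r = 3r = 1/13.
Thus r = 1/39 per minute.
Nadia alone: 39 minutes; Yusuf alone: 39/2 minutes.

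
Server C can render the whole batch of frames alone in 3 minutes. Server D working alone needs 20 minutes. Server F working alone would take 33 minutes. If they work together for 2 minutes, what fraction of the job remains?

19/110

Combined rate: 1/3 + 1/20 + 1/33 = (220 + 33 + 20)/660 = 273/660 = 91/220 per minute.
In 2 minutes they complete 2·91/220 = 91/110 of the job.
So 19/110 remains.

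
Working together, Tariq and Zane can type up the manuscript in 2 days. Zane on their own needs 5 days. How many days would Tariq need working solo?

Combined rate is 1/2 per day.
Known contribution: 1/5 per day.
So Tariq's rate is 1/2 − 1/5 = 3/10, meaning 10/3 days alone.

10/3 days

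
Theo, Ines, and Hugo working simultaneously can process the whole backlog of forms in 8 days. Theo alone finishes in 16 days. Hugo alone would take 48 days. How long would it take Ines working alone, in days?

24 days

Combined rate is 1/8 per day.
Known contribution: 1/16 + 1/48 = (3 + 1)/48 = 4/48 = 1/12 per day.
So Ines's rate is 1/8 − 1/12 = 1/24, meaning 24 days alone.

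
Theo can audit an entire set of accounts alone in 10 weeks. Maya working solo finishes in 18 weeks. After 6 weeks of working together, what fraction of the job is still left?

Combined rate: 1/10 + 1/18 = (9 + 5)/90 = 14/90 = 7/45 per week.
In 6 weeks they complete 6·7/45 = 14/15 of the job.
So 1/15 remains.

1/15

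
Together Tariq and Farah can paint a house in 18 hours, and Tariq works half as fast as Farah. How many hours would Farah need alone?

27 hours

Let Farah's rate be r; then Tariq's rate is (1/2)r, so together (1/2 + 1)r = (3/2)r = 1/18.
Thus r = 1/27 per hour.
Farah alone: 27 hours; Tariq alone: 54 hours.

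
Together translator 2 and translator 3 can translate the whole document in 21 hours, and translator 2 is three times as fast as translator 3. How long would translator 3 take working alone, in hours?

84 hours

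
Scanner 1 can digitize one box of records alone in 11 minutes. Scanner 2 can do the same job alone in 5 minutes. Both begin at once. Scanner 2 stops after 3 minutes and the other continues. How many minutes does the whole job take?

22/5 minutes

In the first 3 minutes the combined rate is 16/55, so 48/55 of the job is done, leaving 7/55.
After Scanner 2 leaves the rate is 1/11 per minute; the remaining 7/55 takes 7/5 minutes.
Total = 3 + 7/5 = 22/5 minutes.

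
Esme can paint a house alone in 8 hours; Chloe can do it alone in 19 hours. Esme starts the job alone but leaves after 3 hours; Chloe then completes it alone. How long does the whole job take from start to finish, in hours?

In 3 hours Esme does 3/8 of the job, leaving 5/8.
Chloe works at 1/19 per hour, so finishing takes 5/8 ÷ 1/19 = 95/8 hours.
Total time = 3 + 95/8 = 119/8 hours.

119/8 hours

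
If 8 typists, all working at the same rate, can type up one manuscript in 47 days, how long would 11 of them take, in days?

376/11 days

Total work is 8·47 = 376 typist-days.
With 11 typists: 376/11 days.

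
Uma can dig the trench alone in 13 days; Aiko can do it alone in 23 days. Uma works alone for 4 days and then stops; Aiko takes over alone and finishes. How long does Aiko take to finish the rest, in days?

In 4 days Uma does 4/13 of the job, leaving 9/13.
Aiko works at 1/23 per day, so finishing takes 9/13 ÷ 1/23 = 207/13 days.

207/13 days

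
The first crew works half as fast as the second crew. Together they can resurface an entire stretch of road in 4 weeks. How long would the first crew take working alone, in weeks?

Let the second crew's rate be r; then the first crew's rate is (1/2)r, so together (1/2 + 1)r = (3/2)r = 1/4.
Thus r = 1/6 per week.
The second crew alone: 6 weeks; the first crew alone: 12 weeks.

12 weeks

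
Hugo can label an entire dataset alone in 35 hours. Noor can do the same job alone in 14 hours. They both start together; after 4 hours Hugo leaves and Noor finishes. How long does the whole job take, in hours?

In the first 4 hours the combined rate is 1/10, so 2/5 of the job is done, leaving 3/5.
After Hugo leaves the rate is 1/14 per hour; the remaining 3/5 takes 42/5 hours.
Total = 4 + 42/5 = 62/5 hours.

62/5 hours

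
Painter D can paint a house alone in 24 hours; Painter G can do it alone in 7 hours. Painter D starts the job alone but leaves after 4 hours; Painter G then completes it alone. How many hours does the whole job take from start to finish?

59/6 hours

In 4 hours Painter D does 4/24 = 1/6 of the job, leaving 5/6.
Painter G works at 1/7 per hour, so finishing takes 5/6 ÷ 1/7 = 35/6 hours.
Total time = 4 + 35/6 = 59/6 hours.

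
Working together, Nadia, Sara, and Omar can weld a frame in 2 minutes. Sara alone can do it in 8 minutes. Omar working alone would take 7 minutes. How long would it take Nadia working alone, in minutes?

56/13 minutes

Combined rate is 1/2 per minute.
Known contribution: 1/8 + 1/7 = (7 + 8)/56 = 15/56 per minute.
So Nadia's rate is 1/2 − 15/56 = 13/56, meaning 56/13 minutes alone.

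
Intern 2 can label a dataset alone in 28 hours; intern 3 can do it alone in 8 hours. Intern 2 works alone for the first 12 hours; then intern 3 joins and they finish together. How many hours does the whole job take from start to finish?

140/9 hours

In 12 hours intern 2 does 12/28 = 3/7 of the job, leaving 4/7.
Intern 2 and intern 3 together work at 9/56 per hour, so finishing takes 4/7 ÷ 9/56 = 32/9 hours.
Total time = 12 + 32/9 = 140/9 hours.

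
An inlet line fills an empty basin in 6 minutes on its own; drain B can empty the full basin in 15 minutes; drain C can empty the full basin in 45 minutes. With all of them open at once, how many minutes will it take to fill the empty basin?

Net rate = 1/6 − 1/15 − 1/45 = (15 − 6 − 2)/90 = 7/90 per minute.
Filling time = 1 ÷ (7/90) = 90/7 minutes.

90/7 minutes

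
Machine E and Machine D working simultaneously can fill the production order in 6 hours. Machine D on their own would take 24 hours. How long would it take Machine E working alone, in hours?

Combined rate is 1/6 per hour.
Known contribution: 1/24 per hour.
So Machine E's rate is 1/6 − 1/24 = 1/8, meaning 8 hours alone.

8 hours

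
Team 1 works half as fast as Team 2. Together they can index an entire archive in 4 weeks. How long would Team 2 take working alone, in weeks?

Let Team 2's rate be r; then Team 1's rate is (1/2)r, so together (1/2 + 1)r = (3/2)r = 1/4.
Thus r = 1/6 per week.
Team 2 alone: 6 weeks; Team 1 alone: 12 weeks.

6 weeks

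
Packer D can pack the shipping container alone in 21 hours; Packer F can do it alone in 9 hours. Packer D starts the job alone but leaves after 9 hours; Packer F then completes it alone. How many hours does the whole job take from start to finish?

99/7 hours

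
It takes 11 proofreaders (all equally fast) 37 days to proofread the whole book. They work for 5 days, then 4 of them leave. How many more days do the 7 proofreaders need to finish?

352/7 days

One proofreader does 1/407 of the job per day.
After 5 days with 11 proofreaders, 5/37 is done (32/37 left).
With 7 proofreaders the rate is 7/407, so the rest takes 32/37 ÷ 7/407 = 352/7 days.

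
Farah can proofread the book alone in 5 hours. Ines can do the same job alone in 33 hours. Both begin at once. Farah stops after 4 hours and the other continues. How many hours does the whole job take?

33/5 hours

In the first 4 hours the combined rate is 38/165, so 152/165 of the job is done, leaving 13/165.
After Farah leaves the rate is 1/33 per hour; the remaining 13/165 takes 13/5 hours.
Total = 4 + 13/5 = 33/5 hours.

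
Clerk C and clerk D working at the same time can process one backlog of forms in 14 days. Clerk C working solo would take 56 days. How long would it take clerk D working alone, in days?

56/3 days

Combined rate is 1/14 per day.
Known contribution: 1/56 per day.
So clerk D's rate is 1/14 − 1/56 = 3/56, meaning 56/3 days alone.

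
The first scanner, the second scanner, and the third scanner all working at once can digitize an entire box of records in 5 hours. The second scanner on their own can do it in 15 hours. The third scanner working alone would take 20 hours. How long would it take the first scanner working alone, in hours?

12 hours

Combined rate is 1/5 per hour.
Known contribution: 1/15 + 1/20 = (4 + 3)/60 = 7/60 per hour.
So the first scanner's rate is 1/5 − 7/60 = 1/12, meaning 12 hours alone.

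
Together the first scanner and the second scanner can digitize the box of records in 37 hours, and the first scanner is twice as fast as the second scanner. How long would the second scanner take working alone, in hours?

111 hours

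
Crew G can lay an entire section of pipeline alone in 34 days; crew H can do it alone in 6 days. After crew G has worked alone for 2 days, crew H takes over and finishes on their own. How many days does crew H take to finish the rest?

96/17 days

In 2 days crew G does 2/34 = 1/17 of the job, leaving 16/17.
Crew H works at 1/6 per day, so finishing takes 16/17 ÷ 1/6 = 96/17 days.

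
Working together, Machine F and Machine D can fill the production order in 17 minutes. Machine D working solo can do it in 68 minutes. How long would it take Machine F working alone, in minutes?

Combined rate is 1/17 per minute.
Known contribution: 1/68 per minute.
So Machine F's rate is 1/17 − 1/68 = 3/68, meaning 68/3 minutes alone.

68/3 minutes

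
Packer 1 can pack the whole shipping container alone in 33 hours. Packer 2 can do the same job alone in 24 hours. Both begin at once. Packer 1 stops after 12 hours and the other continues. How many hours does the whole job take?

168/11 hours

In the first 12 hours the combined rate is 19/264, so 19/22 of the job is done, leaving 3/22.
After packer 1 leaves the rate is 1/24 per hour; the remaining 3/22 takes 36/11 hours.
Total = 12 + 36/11 = 168/11 hours.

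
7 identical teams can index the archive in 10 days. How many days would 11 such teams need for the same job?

Total work is 7·10 = 70 team-days.
With 11 teams: 70/11 days.

70/11 days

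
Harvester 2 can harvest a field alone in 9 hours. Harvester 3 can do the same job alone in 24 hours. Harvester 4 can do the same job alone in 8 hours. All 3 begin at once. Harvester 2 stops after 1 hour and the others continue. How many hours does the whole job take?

In the first 1 hour the combined rate is 5/18, so 5/18 of the job is done, leaving 13/18.
After Harvester 2 leaves the rate is 1/6 per hour; the remaining 13/18 takes 13/3 hours.
Total = 1 + 13/3 = 16/3 hours.

16/3 hours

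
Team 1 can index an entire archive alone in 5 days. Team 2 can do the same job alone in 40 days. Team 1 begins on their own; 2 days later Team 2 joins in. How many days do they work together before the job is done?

In the first 2 days Team 1 alone does 2/5 of the job, leaving 3/5.
Once everyone is working, combined rate: 1/5 + 1/40 = (8 + 1)/40 = 9/40 per day.
Remaining 3/5 at 9/40 per day takes 8/3 days.

8/3 days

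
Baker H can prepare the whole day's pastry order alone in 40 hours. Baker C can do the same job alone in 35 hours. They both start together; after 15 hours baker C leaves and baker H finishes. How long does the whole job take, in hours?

160/7 hours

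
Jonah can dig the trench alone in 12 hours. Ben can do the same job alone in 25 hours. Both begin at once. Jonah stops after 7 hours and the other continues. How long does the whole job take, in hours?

125/12 hours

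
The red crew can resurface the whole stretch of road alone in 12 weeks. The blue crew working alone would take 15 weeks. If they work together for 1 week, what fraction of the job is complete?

3/20

Combined rate: 1/12 + 1/15 = (5 + 4)/60 = 9/60 = 3/20 per week.
In 1 week they complete 1·3/20 = 3/20 of the job.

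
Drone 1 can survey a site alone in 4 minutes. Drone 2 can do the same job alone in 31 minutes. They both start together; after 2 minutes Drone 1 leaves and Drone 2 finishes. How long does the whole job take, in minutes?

31/2 minutes

In the first 2 minutes the combined rate is 35/124, so 35/62 of the job is done, leaving 27/62.
After Drone 1 leaves the rate is 1/31 per minute; the remaining 27/62 takes 27/2 minutes.
Total = 2 + 27/2 = 31/2 minutes.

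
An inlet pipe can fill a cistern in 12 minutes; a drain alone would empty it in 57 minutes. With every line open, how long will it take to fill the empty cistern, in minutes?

76/5 minutes

Net rate = 1/12 − 1/57 = (19 − 4)/228 = 15/228 = 5/76 per minute.
Filling time = 1 ÷ (5/76) = 76/5 minutes.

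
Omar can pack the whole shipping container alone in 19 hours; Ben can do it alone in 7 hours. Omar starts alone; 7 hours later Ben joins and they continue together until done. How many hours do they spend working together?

42/13 hours

In 7 hours Omar does 7/19 of the job, leaving 12/19.
Omar and Ben together work at 26/133 per hour, so finishing takes 12/19 ÷ 26/133 = 42/13 hours.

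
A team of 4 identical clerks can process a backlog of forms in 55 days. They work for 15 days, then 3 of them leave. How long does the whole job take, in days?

One clerk does 1/220 of the job per day.
After 15 days with 4 clerks, 3/11 is done (8/11 left).
With 1 clerk the rate is 1/220, so the rest takes 8/11 ÷ 1/220 = 160 days.
Total = 15 + 160 = 175 days.

175 days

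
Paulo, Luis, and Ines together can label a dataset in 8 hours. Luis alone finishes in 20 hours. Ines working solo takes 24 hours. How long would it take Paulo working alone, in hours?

30 hours

Combined rate is 1/8 per hour.
Known contribution: 1/20 + 1/24 = (6 + 5)/120 = 11/120 per hour.
So Paulo's rate is 1/8 − 11/120 = 1/30, meaning 30 hours alone.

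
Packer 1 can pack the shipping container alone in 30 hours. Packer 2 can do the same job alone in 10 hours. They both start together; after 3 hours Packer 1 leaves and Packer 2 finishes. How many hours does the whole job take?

In the first 3 hours the combined rate is 2/15, so 2/5 of the job is done, leaving 3/5.
After Packer 1 leaves the rate is 1/10 per hour; the remaining 3/5 takes 6 hours.
Total = 3 + 6 = 9 hours.

9 hours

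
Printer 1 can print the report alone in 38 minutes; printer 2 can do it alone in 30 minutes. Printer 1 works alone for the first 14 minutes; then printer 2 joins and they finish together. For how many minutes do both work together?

In 14 minutes printer 1 does 14/38 = 7/19 of the job, leaving 12/19.
Printer 1 and printer 2 together work at 17/285 per minute, so finishing takes 12/19 ÷ 17/285 = 180/17 minutes.

180/17 minutes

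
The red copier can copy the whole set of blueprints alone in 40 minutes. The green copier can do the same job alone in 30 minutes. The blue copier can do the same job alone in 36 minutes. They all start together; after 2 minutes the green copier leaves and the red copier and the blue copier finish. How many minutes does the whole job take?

336/19 minutes

In the first 2 minutes the combined rate is 31/360, so 31/180 of the job is done, leaving 149/180.
After the green copier leaves the rate is 19/360 per minute; the remaining 149/180 takes 298/19 minutes.
Total = 2 + 298/19 = 336/19 minutes.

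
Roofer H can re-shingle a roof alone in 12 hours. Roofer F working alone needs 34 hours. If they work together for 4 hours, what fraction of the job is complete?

23/51

Combined rate: 1/12 + 1/34 = (17 + 6)/204 = 23/204 per hour.
In 4 hours they complete 4·23/204 = 23/51 of the job.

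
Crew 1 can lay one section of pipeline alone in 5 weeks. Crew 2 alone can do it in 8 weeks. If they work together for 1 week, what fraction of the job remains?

27/40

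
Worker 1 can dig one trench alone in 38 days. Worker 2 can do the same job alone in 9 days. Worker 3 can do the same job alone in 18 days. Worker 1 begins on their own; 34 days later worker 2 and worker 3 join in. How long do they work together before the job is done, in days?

6/11 days

In the first 34 days worker 1 alone does 34/38 = 17/19 of the job, leaving 2/19.
Once everyone is working, combined rate: 1/38 + 1/9 + 1/18 = (9 + 38 + 19)/342 = 66/342 = 11/57 per day.
Remaining 2/19 at 11/57 per day takes 6/11 days.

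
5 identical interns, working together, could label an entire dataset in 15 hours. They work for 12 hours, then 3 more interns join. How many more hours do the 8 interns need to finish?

One intern does 1/75 of the job per hour.
After 12 hours with 5 interns, 4/5 is done (1/5 left).
With 8 interns the rate is 8/75, so the rest takes 1/5 ÷ 8/75 = 15/8 hours.

15/8 hours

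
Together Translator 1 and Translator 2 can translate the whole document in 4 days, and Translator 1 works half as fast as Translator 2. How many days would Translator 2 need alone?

Let Translator 2's rate be r; then Translator 1's rate is (1/2)r, so together (1/2 + 1)r = (3/2)r = 1/4.
Thus r = 1/6 per day.
Translator 2 alone: 6 days; Translator 1 alone: 12 days.

6 days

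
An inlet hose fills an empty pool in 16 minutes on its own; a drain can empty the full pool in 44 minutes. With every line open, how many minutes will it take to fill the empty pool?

Net rate = 1/16 − 1/44 = (11 − 4)/176 = 7/176 per minute.
Filling time = 1 ÷ (7/176) = 176/7 minutes.

176/7 minutes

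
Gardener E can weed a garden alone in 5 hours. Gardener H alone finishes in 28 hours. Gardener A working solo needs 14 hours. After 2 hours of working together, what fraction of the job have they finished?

43/70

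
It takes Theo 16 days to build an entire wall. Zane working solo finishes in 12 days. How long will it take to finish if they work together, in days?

48/7 days

Combined rate: 1/16 + 1/12 = (3 + 4)/48 = 7/48 per day.
Time = 1 ÷ (7/48) = 48/7 days.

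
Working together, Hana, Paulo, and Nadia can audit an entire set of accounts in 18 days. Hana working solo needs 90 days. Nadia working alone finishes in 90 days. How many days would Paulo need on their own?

Combined rate is 1/18 per day.
Known contribution: 1/90 + 1/90 = (1 + 1)/90 = 2/90 = 1/45 per day.
So Paulo's rate is 1/18 − 1/45 = 1/30, meaning 30 days alone.

30 days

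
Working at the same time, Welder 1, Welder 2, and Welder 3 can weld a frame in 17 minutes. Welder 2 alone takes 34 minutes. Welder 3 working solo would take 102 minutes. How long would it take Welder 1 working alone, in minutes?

Combined rate is 1/17 per minute.
Known contribution: 1/34 + 1/102 = (3 + 1)/102 = 4/102 = 2/51 per minute.
So Welder 1's rate is 1/17 − 2/51 = 1/51, meaning 51 minutes alone.

51 minutes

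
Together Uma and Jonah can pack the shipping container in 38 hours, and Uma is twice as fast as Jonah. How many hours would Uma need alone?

57 hours

Let Jonah's rate be r; then Uma's rate is 2r, so together (2 + 1)r = 3r = 1/38.
Thus r = 1/114 per hour.
Jonah alone: 114 hours; Uma alone: 57 hours.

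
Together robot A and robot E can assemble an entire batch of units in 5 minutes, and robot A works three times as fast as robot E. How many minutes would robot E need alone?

Let robot E's rate be r; then robot A's rate is 3r, so together (3 + 1)r = 4r = 1/5.
Thus r = 1/20 per minute.
Robot E alone: 20 minutes; robot A alone: 20/3 minutes.

20 minutes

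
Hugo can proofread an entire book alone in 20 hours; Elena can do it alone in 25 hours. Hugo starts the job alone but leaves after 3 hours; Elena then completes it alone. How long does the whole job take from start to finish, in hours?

In 3 hours Hugo does 3/20 of the job, leaving 17/20.
Elena works at 1/25 per hour, so finishing takes 17/20 ÷ 1/25 = 85/4 hours.
Total time = 3 + 85/4 = 97/4 hours.

97/4 hours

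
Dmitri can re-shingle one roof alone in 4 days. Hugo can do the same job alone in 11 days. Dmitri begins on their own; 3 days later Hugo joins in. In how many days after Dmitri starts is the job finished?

56/15 days

In the first 3 days Dmitri alone does 3/4 of the job, leaving 1/4.
Once everyone is working, combined rate: 1/4 + 1/11 = (11 + 4)/44 = 15/44 per day.
Remaining 1/4 at 15/44 per day takes 11/15 days.
Total from the start = 3 + 11/15 = 56/15 days.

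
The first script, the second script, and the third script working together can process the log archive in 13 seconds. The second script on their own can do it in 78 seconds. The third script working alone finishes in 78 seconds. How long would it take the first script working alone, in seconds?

Combined rate is 1/13 per second.
Known contribution: 1/78 + 1/78 = (1 + 1)/78 = 2/78 = 1/39 per second.
So the first script's rate is 1/13 − 1/39 = 2/39, meaning 39/2 seconds alone.

39/2 seconds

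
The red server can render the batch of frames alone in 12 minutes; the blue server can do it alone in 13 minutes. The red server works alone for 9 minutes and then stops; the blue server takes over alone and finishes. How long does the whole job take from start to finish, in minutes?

49/4 minutes

In 9 minutes the red server does 9/12 = 3/4 of the job, leaving 1/4.
The blue server works at 1/13 per minute, so finishing takes 1/4 ÷ 1/13 = 13/4 minutes.
Total time = 9 + 13/4 = 49/4 minutes.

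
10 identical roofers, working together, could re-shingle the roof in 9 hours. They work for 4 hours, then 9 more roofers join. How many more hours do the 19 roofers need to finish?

50/19 hours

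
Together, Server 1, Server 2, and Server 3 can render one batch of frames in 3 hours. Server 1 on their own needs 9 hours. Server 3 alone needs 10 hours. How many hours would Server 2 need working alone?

90/11 hours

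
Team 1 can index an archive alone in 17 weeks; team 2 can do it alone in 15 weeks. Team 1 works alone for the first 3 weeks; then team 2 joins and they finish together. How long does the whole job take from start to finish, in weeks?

153/16 weeks

In 3 weeks team 1 does 3/17 of the job, leaving 14/17.
Team 1 and team 2 together work at 32/255 per week, so finishing takes 14/17 ÷ 32/255 = 105/16 weeks.
Total time = 3 + 105/16 = 153/16 weeks.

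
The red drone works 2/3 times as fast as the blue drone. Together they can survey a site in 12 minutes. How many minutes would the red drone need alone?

Let the blue drone's rate be r; then the red drone's rate is (2/3)r, so together (2/3 + 1)r = (5/3)r = 1/12.
Thus r = 1/20 per minute.
The blue drone alone: 20 minutes; the red drone alone: 30 minutes.

30 minutes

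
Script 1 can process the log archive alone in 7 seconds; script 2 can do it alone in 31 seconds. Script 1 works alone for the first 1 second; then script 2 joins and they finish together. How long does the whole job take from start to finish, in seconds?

112/19 seconds

In 1 second script 1 does 1/7 of the job, leaving 6/7.
Script 1 and script 2 together work at 38/217 per second, so finishing takes 6/7 ÷ 38/217 = 93/19 seconds.
Total time = 1 + 93/19 = 112/19 seconds.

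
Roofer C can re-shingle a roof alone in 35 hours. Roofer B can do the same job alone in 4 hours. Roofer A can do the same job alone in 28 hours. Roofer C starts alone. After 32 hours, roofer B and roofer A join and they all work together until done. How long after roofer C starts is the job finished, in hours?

In the first 32 hours roofer C alone does 32/35 of the job, leaving 3/35.
Once everyone is working, combined rate: 1/35 + 1/4 + 1/28 = (4 + 35 + 5)/140 = 44/140 = 11/35 per hour.
Remaining 3/35 at 11/35 per hour takes 3/11 hours.
Total from the start = 32 + 3/11 = 355/11 hours.

355/11 hours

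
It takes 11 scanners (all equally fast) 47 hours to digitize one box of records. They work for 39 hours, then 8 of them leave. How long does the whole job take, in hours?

205/3 hours

One scanner does 1/517 of the job per hour.
After 39 hours with 11 scanners, 39/47 is done (8/47 left).
With 3 scanners the rate is 3/517, so the rest takes 8/47 ÷ 3/517 = 88/3 hours.
Total = 39 + 88/3 = 205/3 hours.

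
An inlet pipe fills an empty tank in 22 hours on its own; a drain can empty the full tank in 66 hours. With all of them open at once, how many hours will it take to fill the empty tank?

Net rate = 1/22 − 1/66 = (3 − 1)/66 = 2/66 = 1/33 per hour.
Filling time = 1 ÷ (1/33) = 33 hours.

33 hours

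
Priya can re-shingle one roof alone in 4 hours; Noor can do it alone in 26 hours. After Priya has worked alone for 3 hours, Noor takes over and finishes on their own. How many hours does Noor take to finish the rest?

In 3 hours Priya does 3/4 of the job, leaving 1/4.
Noor works at 1/26 per hour, so finishing takes 1/4 ÷ 1/26 = 13/2 hours.

13/2 hours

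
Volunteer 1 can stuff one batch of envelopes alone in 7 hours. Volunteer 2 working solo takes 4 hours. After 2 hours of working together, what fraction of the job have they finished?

Combined rate: 1/7 + 1/4 = (4 + 7)/28 = 11/28 per hour.
In 2 hours they complete 2·11/28 = 11/14 of the job.

11/14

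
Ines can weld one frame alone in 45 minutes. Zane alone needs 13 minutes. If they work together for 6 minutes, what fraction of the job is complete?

Combined rate: 1/45 + 1/13 = (13 + 45)/585 = 58/585 per minute.
In 6 minutes they complete 6·58/585 = 116/195 of the job.

116/195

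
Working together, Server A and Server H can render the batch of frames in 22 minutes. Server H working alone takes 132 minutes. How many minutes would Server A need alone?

Combined rate is 1/22 per minute.
Known contribution: 1/132 per minute.
So Server A's rate is 1/22 − 1/132 = 5/132, meaning 132/5 minutes alone.

132/5 minutes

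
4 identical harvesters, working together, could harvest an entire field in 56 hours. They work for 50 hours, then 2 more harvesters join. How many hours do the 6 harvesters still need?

One harvester does 1/224 of the job per hour.
After 50 hours with 4 harvesters, 25/28 is done (3/28 left).
With 6 harvesters the rate is 6/224 = 3/112, so the rest takes 3/28 ÷ 3/112 = 4 hours.

4 hours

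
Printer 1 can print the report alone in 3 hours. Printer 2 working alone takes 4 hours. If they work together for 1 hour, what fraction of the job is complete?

7/12

Combined rate: 1/3 + 1/4 = (4 + 3)/12 = 7/12 per hour.
In 1 hour they complete 1·7/12 = 7/12 of the job.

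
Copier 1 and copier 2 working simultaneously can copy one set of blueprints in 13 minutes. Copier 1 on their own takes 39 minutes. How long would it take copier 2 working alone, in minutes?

Combined rate is 1/13 per minute.
Known contribution: 1/39 per minute.
So copier 2's rate is 1/13 − 1/39 = 2/39, meaning 39/2 minutes alone.

39/2 minutes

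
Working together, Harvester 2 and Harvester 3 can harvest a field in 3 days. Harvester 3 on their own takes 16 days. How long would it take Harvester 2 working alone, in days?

Combined rate is 1/3 per day.
Known contribution: 1/16 per day.
So Harvester 2's rate is 1/3 − 1/16 = 13/48, meaning 48/13 days alone.

48/13 days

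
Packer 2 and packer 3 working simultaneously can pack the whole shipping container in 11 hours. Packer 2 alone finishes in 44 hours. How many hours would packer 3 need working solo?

Combined rate is 1/11 per hour.
Known contribution: 1/44 per hour.
So packer 3's rate is 1/11 − 1/44 = 3/44, meaning 44/3 hours alone.

44/3 hours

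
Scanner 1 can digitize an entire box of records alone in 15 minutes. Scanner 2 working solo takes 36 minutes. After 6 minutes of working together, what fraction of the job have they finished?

Combined rate: 1/15 + 1/36 = (12 + 5)/180 = 17/180 per minute.
In 6 minutes they complete 6·17/180 = 17/30 of the job.

17/30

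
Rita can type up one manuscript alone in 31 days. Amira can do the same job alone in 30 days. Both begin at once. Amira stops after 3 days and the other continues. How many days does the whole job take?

In the first 3 days the combined rate is 61/930, so 61/310 of the job is done, leaving 249/310.
After Amira leaves the rate is 1/31 per day; the remaining 249/310 takes 249/10 days.
Total = 3 + 249/10 = 279/10 days.

279/10 days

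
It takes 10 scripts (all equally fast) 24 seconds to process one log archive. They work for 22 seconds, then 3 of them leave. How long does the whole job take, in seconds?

One script does 1/240 of the job per second.
After 22 seconds with 10 scripts, 11/12 is done (1/12 left).
With 7 scripts the rate is 7/240, so the rest takes 1/12 ÷ 7/240 = 20/7 seconds.
Total = 22 + 20/7 = 174/7 seconds.

174/7 seconds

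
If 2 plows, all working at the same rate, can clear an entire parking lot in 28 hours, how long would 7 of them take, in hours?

8 hours

Total work is 2·28 = 56 plow-hours.
With 7 plows: 56/7 = 8 hours.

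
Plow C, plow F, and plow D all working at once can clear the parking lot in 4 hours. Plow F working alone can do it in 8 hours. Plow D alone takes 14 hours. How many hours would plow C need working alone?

56/3 hours

Combined rate is 1/4 per hour.
Known contribution: 1/8 + 1/14 = (7 + 4)/56 = 11/56 per hour.
So plow C's rate is 1/4 − 11/56 = 3/56, meaning 56/3 hours alone.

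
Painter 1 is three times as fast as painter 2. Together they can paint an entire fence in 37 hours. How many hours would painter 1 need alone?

148/3 hours

Let painter 2's rate be r; then painter 1's rate is 3r, so together (3 + 1)r = 4r = 1/37.
Thus r = 1/148 per hour.
Painter 2 alone: 148 hours; painter 1 alone: 148/3 hours.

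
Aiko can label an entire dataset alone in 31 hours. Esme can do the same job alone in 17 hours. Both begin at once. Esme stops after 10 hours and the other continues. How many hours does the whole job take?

In the first 10 hours the combined rate is 48/527, so 480/527 of the job is done, leaving 47/527.
After Esme leaves the rate is 1/31 per hour; the remaining 47/527 takes 47/17 hours.
Total = 10 + 47/17 = 217/17 hours.

217/17 hours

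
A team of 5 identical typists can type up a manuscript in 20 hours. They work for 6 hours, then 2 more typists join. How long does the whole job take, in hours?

One typist does 1/100 of the job per hour.
After 6 hours with 5 typists, 3/10 is done (7/10 left).
With 7 typists the rate is 7/100, so the rest takes 7/10 ÷ 7/100 = 10 hours.
Total = 6 + 10 = 16 hours.

16 hours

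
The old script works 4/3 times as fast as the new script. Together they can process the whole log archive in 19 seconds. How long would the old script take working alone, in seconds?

133/4 seconds

Let the new script's rate be r; then the old script's rate is (4/3)r, so together (4/3 + 1)r = (7/3)r = 1/19.
Thus r = 3/133 per second.
The new script alone: 133/3 seconds; the old script alone: 133/4 seconds.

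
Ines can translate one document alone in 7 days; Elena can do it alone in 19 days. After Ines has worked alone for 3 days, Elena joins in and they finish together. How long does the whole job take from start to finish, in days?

In 3 days Ines does 3/7 of the job, leaving 4/7.
Ines and Elena together work at 26/133 per day, so finishing takes 4/7 ÷ 26/133 = 38/13 days.
Total time = 3 + 38/13 = 77/13 days.

77/13 days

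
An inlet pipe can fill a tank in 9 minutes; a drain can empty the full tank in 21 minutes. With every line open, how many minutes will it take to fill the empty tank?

Net rate = 1/9 − 1/21 = (7 − 3)/63 = 4/63 per minute.
Filling time = 1 ÷ (4/63) = 63/4 minutes.

63/4 minutes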